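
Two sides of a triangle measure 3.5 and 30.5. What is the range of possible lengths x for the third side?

By the triangle inequality, x must be less than 3.5 + 30.5 = 34.0 and greater than |3.5 − 30.5| = 27.0.

27.0 < x < 34.0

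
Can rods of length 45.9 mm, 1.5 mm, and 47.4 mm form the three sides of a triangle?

The two shorter sides sum to 47.4, exactly equal to the longest side 47.4.
That gives only a degenerate (flat) triangle — the inequality must be strict.

No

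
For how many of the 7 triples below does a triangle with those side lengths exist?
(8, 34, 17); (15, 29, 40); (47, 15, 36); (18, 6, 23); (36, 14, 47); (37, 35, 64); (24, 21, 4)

(8,17,34): 8+17 ≤ 34 → not valid
(15,29,40): 15+29 > 40 → valid
(15,36,47): 15+36 > 47 → valid
(6,18,23): 6+18 > 23 → valid
(14,36,47): 14+36 > 47 → valid
(35,37,64): 35+37 > 64 → valid
(4,21,24): 4+21 > 24 → valid
6 of the 7 triples form a triangle.

6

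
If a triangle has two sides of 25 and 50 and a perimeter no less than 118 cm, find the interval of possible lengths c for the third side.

Triangle inequality alone gives 25 < c < 75.
The perimeter condition gives c ≥ 118 − 25 − 50 = 43.
Intersecting the two: 43 ≤ c < 75.

43 ≤ c < 75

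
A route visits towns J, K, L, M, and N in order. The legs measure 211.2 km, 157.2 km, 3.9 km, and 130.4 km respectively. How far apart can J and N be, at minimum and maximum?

0 ≤ JN ≤ 502.7 km

The maximum is all hops collinear in one direction: 211.2 + 157.2 + 3.9 + 130.4 = 502.7.
The longest hop is 211.2; the others sum to 291.5. Since 211.2 ≤ 291.5, the path can fold back on itself completely, so the minimum distance is 0.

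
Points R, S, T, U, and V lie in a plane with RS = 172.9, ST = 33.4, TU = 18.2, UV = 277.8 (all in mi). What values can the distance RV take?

53.3 ≤ RV ≤ 502.3 mi

The maximum is all hops collinear in one direction: 172.9 + 33.4 + 18.2 + 277.8 = 502.3.
The longest hop is 277.8; the others sum to 224.5. Folding the others back against it leaves at least 277.8 − 224.5 = 53.3.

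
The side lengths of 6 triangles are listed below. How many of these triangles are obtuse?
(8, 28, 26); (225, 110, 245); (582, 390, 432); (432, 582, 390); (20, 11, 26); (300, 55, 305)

(8,28,26): 8²+26² = 740 < 784 = 28² → obtuse
(225,110,245): 110²+225² = 62725 > 60025 = 245² → acute
(582,390,432): 390²+432² = 338724 = 582² → right
(432,582,390): 390²+432² = 338724 = 582² → right
(20,11,26): 11²+20² = 521 < 676 = 26² → obtuse
(300,55,305): 55²+300² = 93025 = 305² → right
2 of the 6 are obtuse.

2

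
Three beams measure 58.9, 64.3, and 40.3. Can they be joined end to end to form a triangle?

Yes

The longest side is 64.3, and the other two sum to 99.2.
Since 99.2 > 64.3, the triangle inequality holds.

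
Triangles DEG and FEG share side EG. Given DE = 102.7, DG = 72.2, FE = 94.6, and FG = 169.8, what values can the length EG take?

From triangle DEG: |102.7 − 72.2| < EG < 102.7 + 72.2, i.e. 30.5 < EG < 174.9.
From triangle FEG: 75.2 < EG < 264.4.
Both must hold, so EG lies in the intersection.

75.2 < EG < 174.9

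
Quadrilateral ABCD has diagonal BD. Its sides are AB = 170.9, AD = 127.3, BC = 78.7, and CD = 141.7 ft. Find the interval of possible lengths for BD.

From triangle ABD: |170.9 − 127.3| < BD < 170.9 + 127.3, i.e. 43.6 < BD < 298.2.
From triangle CBD: 63.0 < BD < 220.4.
Both must hold, so BD lies in the intersection.

63.0 < BD < 220.4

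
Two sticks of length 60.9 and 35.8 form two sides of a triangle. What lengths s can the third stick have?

By the triangle inequality, s must be less than 60.9 + 35.8 = 96.7 and greater than |60.9 − 35.8| = 25.1.

25.1 < s < 96.7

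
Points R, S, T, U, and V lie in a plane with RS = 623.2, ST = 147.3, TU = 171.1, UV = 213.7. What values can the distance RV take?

The maximum is all hops collinear in one direction: 623.2 + 147.3 + 171.1 + 213.7 = 1155.3.
The longest hop is 623.2; the others sum to 532.1. Folding the others back against it leaves at least 623.2 − 532.1 = 91.1.

91.1 ≤ RV ≤ 1155.3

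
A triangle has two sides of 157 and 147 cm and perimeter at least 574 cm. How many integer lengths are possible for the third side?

Triangle inequality: 10 < x < 304. Perimeter ≥ 574 gives x ≥ 574 − 157 − 147 = 270.
So 270 ≤ x < 304; integers 270 through 303: 34 values.

34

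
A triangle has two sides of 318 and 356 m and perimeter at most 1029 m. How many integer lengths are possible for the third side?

317

Triangle inequality: 38 < x < 674. Perimeter ≤ 1029 gives x ≤ 1029 − 318 − 356 = 355.
So 38 < x ≤ 355; integers 39 through 355: 317 values.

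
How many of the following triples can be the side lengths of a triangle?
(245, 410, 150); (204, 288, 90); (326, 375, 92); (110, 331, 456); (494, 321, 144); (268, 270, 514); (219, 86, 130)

(150,245,410): 150+245 ≤ 410 → not valid
(90,204,288): 90+204 > 288 → valid
(92,326,375): 92+326 > 375 → valid
(110,331,456): 110+331 ≤ 456 → not valid
(144,321,494): 144+321 ≤ 494 → not valid
(268,270,514): 268+270 > 514 → valid
(86,130,219): 86+130 ≤ 219 → not valid
3 of the 7 triples form a triangle.

3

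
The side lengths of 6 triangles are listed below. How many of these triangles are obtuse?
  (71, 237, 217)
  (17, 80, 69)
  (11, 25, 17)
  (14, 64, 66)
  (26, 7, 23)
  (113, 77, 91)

(71,237,217): 71²+217² = 52130 < 56169 = 237² → obtuse
(17,80,69): 17²+69² = 5050 < 6400 = 80² → obtuse
(11,25,17): 11²+17² = 410 < 625 = 25² → obtuse
(14,64,66): 14²+64² = 4292 < 4356 = 66² → obtuse
(26,7,23): 7²+23² = 578 < 676 = 26² → obtuse
(113,77,91): 77²+91² = 14210 > 12769 = 113² → acute
5 of the 6 are obtuse.

5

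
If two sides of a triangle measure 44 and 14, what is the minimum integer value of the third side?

31

The third side must be strictly greater than |44 − 14| = 30.
The smallest integer above 30 is 31.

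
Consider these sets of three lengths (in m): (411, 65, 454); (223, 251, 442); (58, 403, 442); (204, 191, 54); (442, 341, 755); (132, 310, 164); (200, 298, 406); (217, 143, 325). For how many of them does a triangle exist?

7

(65,411,454): 65+411 > 454 → valid
(223,251,442): 223+251 > 442 → valid
(58,403,442): 58+403 > 442 → valid
(54,191,204): 54+191 > 204 → valid
(341,442,755): 341+442 > 755 → valid
(132,164,310): 132+164 ≤ 310 → not valid
(200,298,406): 200+298 > 406 → valid
(143,217,325): 143+217 > 325 → valid
7 of the 8 triples form a triangle.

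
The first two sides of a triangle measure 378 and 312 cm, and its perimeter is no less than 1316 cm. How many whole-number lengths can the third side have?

64

Triangle inequality: 66 < x < 690. Perimeter ≥ 1316 gives x ≥ 1316 − 378 − 312 = 626.
So 626 ≤ x < 690; integers 626 through 689: 64 values.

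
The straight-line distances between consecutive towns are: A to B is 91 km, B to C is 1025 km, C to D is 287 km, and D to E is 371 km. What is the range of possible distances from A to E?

276 ≤ AE ≤ 1774 km

The maximum is all hops collinear in one direction: 91 + 1025 + 287 + 371 = 1774.
The longest hop is 1025; the others sum to 749. Folding the others back against it leaves at least 1025 − 749 = 276.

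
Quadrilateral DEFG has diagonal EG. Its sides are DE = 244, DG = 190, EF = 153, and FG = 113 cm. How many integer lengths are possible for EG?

211

From triangle DEG: 54 < EG < 434.
From triangle FEG: 40 < EG < 266.
Intersection: 54 < EG < 266, so integers 55 through 265: 211 values.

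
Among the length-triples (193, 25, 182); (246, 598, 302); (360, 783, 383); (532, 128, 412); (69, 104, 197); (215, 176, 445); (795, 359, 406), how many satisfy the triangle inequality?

2

(25,182,193): 25+182 > 193 → valid
(246,302,598): 246+302 ≤ 598 → not valid
(360,383,783): 360+383 ≤ 783 → not valid
(128,412,532): 128+412 > 532 → valid
(69,104,197): 69+104 ≤ 197 → not valid
(176,215,445): 176+215 ≤ 445 → not valid
(359,406,795): 359+406 ≤ 795 → not valid
2 of the 7 triples form a triangle.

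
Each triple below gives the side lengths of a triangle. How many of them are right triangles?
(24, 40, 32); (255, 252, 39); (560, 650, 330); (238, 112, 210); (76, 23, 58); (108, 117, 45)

5

(24,40,32): 24²+32² = 1600 = 40² → right
(255,252,39): 39²+252² = 65025 = 255² → right
(560,650,330): 330²+560² = 422500 = 650² → right
(238,112,210): 112²+210² = 56644 = 238² → right
(76,23,58): 23²+58² = 3893 < 5776 = 76² → obtuse
(108,117,45): 45²+108² = 13689 = 117² → right
5 of the 6 are right.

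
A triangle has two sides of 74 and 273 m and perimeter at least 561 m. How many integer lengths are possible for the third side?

Triangle inequality: 199 < x < 347. Perimeter ≥ 561 gives x ≥ 561 − 74 − 273 = 214.
So 214 ≤ x < 347; integers 214 through 346: 133 values.

133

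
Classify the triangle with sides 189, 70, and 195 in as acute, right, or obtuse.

acute

Compare the square of the longest side to the sum of squares of the other two: 70² + 189² = 40621 > 38025 = 195².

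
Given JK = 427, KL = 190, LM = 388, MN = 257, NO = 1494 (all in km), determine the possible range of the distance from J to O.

232 ≤ JO ≤ 2756 km

The maximum is all hops collinear in one direction: 427 + 190 + 388 + 257 + 1494 = 2756.
The longest hop is 1494; the others sum to 1262. Folding the others back against it leaves at least 1494 − 1262 = 232.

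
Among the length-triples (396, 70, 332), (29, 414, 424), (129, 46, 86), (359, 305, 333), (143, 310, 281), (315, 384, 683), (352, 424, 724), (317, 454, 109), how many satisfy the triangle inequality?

7

(70,332,396): 70+332 > 396 → valid
(29,414,424): 29+414 > 424 → valid
(46,86,129): 46+86 > 129 → valid
(305,333,359): 305+333 > 359 → valid
(143,281,310): 143+281 > 310 → valid
(315,384,683): 315+384 > 683 → valid
(352,424,724): 352+424 > 724 → valid
(109,317,454): 109+317 ≤ 454 → not valid
7 of the 8 triples form a triangle.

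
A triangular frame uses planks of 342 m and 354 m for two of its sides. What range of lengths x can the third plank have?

12 < x < 696

By the triangle inequality, x must be less than 342 + 354 = 696 and greater than |342 − 354| = 12.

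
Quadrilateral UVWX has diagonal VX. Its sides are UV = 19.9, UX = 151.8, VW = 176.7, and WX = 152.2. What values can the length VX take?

131.9 < VX < 171.7

From triangle UVX: |19.9 − 151.8| < VX < 19.9 + 151.8, i.e. 131.9 < VX < 171.7.
From triangle WVX: 24.5 < VX < 328.9.
Both must hold, so VX lies in the intersection.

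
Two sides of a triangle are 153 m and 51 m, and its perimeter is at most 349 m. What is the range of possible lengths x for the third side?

102 < x ≤ 145

Triangle inequality alone gives 102 < x < 204.
The perimeter condition gives x ≤ 349 − 153 − 51 = 145.
Intersecting the two: 102 < x ≤ 145.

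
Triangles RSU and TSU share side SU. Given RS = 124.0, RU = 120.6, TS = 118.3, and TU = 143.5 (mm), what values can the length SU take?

From triangle RSU: |124.0 − 120.6| < SU < 124.0 + 120.6, i.e. 3.4 < SU < 244.6.
From triangle TSU: 25.2 < SU < 261.8.
Both must hold, so SU lies in the intersection.

25.2 < SU < 244.6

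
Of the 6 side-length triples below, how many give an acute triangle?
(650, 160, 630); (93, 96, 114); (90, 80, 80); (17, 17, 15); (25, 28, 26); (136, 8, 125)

(650,160,630): 160²+630² = 422500 = 650² → right
(93,96,114): 93²+96² = 17865 > 12996 = 114² → acute
(90,80,80): 80²+80² = 12800 > 8100 = 90² → acute
(17,17,15): 15²+17² = 514 > 289 = 17² → acute
(25,28,26): 25²+26² = 1301 > 784 = 28² → acute
(136,8,125): 8+125 ≤ 136, not a triangle
4 of the 6 are acute.

4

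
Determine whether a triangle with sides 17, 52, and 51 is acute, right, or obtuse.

Compare the square of the longest side to the sum of squares of the other two: 17² + 51² = 2890 > 2704 = 52².

acute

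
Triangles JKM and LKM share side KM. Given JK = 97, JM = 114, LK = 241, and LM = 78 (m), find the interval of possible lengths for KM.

From triangle JKM: |97 − 114| < KM < 97 + 114, i.e. 17 < KM < 211.
From triangle LKM: 163 < KM < 319.
Both must hold, so KM lies in the intersection.

163 < KM < 211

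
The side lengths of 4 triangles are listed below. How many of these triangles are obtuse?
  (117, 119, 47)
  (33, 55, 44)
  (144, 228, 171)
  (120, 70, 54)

(117,119,47): 47²+117² = 15898 > 14161 = 119² → acute
(33,55,44): 33²+44² = 3025 = 55² → right
(144,228,171): 144²+171² = 49977 < 51984 = 228² → obtuse
(120,70,54): 54²+70² = 7816 < 14400 = 120² → obtuse
2 of the 4 are obtuse.

2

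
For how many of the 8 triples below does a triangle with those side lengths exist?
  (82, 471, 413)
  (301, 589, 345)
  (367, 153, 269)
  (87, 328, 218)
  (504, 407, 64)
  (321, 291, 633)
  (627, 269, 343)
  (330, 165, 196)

(82,413,471): 82+413 > 471 → valid
(301,345,589): 301+345 > 589 → valid
(153,269,367): 153+269 > 367 → valid
(87,218,328): 87+218 ≤ 328 → not valid
(64,407,504): 64+407 ≤ 504 → not valid
(291,321,633): 291+321 ≤ 633 → not valid
(269,343,627): 269+343 ≤ 627 → not valid
(165,196,330): 165+196 > 330 → valid
4 of the 8 triples form a triangle.

4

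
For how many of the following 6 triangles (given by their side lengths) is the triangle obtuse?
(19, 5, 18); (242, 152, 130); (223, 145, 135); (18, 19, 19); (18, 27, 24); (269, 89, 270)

(19,5,18): 5²+18² = 349 < 361 = 19² → obtuse
(242,152,130): 130²+152² = 40004 < 58564 = 242² → obtuse
(223,145,135): 135²+145² = 39250 < 49729 = 223² → obtuse
(18,19,19): 18²+19² = 685 > 361 = 19² → acute
(18,27,24): 18²+24² = 900 > 729 = 27² → acute
(269,89,270): 89²+269² = 80282 > 72900 = 270² → acute
3 of the 6 are obtuse.

3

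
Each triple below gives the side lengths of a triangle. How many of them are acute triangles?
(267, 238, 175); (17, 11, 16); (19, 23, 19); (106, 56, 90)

(267,238,175): 175²+238² = 87269 > 71289 = 267² → acute
(17,11,16): 11²+16² = 377 > 289 = 17² → acute
(19,23,19): 19²+19² = 722 > 529 = 23² → acute
(106,56,90): 56²+90² = 11236 = 106² → right
3 of the 4 are acute.

3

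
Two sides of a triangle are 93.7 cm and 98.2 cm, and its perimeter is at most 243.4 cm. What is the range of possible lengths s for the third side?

Triangle inequality alone gives 4.5 < s < 191.9.
The perimeter condition gives s ≤ 243.4 − 93.7 − 98.2 = 51.5.
Intersecting the two: 4.5 < s ≤ 51.5.

4.5 < s ≤ 51.5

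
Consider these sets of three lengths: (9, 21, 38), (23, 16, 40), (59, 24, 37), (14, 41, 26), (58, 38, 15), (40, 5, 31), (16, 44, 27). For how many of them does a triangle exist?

(9,21,38): 9+21 ≤ 38 → not valid
(16,23,40): 16+23 ≤ 40 → not valid
(24,37,59): 24+37 > 59 → valid
(14,26,41): 14+26 ≤ 41 → not valid
(15,38,58): 15+38 ≤ 58 → not valid
(5,31,40): 5+31 ≤ 40 → not valid
(16,27,44): 16+27 ≤ 44 → not valid
1 of the 7 triples forms a triangle.

1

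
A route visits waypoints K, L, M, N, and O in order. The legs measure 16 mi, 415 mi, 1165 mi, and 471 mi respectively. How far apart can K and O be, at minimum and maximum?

263 ≤ KO ≤ 2067 mi

The maximum is all hops collinear in one direction: 16 + 415 + 1165 + 471 = 2067.
The longest hop is 1165; the others sum to 902. Folding the others back against it leaves at least 1165 − 902 = 263.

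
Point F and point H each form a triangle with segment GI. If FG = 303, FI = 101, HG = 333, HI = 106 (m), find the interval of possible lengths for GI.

From triangle FGI: |303 − 101| < GI < 303 + 101, i.e. 202 < GI < 404.
From triangle HGI: 227 < GI < 439.
Both must hold, so GI lies in the intersection.

227 < GI < 404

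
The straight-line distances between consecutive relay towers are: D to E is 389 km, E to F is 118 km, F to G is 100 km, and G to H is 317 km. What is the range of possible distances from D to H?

0 ≤ DH ≤ 924 km

The maximum is all hops collinear in one direction: 389 + 118 + 100 + 317 = 924.
The longest hop is 389; the others sum to 535. Since 389 ≤ 535, the path can fold back on itself completely, so the minimum distance is 0.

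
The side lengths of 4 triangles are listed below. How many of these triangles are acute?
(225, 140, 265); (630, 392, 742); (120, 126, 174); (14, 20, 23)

(225,140,265): 140²+225² = 70225 = 265² → right
(630,392,742): 392²+630² = 550564 = 742² → right
(120,126,174): 120²+126² = 30276 = 174² → right
(14,20,23): 14²+20² = 596 > 529 = 23² → acute
1 of the 4 is acute.

1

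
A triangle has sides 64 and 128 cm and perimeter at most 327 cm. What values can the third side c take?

Triangle inequality alone gives 64 < c < 192.
The perimeter condition gives c ≤ 327 − 64 − 128 = 135.
Intersecting the two: 64 < c ≤ 135.

64 < c ≤ 135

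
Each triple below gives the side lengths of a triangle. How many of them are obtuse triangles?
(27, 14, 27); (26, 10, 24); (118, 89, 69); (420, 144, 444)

1

(27,14,27): 14²+27² = 925 > 729 = 27² → acute
(26,10,24): 10²+24² = 676 = 26² → right
(118,89,69): 69²+89² = 12682 < 13924 = 118² → obtuse
(420,144,444): 144²+420² = 197136 = 444² → right
1 of the 4 is obtuse.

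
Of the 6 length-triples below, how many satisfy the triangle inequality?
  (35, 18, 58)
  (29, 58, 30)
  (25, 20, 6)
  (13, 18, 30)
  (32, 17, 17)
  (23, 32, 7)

4

(18,35,58): 18+35 ≤ 58 → not valid
(29,30,58): 29+30 > 58 → valid
(6,20,25): 6+20 > 25 → valid
(13,18,30): 13+18 > 30 → valid
(17,17,32): 17+17 > 32 → valid
(7,23,32): 7+23 ≤ 32 → not valid
4 of the 6 triples form a triangle.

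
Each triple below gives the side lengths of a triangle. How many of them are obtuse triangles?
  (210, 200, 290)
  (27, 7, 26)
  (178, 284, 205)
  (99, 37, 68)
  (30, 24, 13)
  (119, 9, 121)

(210,200,290): 200²+210² = 84100 = 290² → right
(27,7,26): 7²+26² = 725 < 729 = 27² → obtuse
(178,284,205): 178²+205² = 73709 < 80656 = 284² → obtuse
(99,37,68): 37²+68² = 5993 < 9801 = 99² → obtuse
(30,24,13): 13²+24² = 745 < 900 = 30² → obtuse
(119,9,121): 9²+119² = 14242 < 14641 = 121² → obtuse
5 of the 6 are obtuse.

5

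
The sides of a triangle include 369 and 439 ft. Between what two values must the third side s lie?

By the triangle inequality, s must be less than 369 + 439 = 808 and greater than |369 − 439| = 70.

70 < s < 808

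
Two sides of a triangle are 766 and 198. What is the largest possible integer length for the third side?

The third side must be strictly less than 766 + 198 = 964.
The largest integer below 964 is 963.

963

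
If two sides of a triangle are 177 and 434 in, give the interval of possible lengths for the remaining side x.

257 < x < 611

By the triangle inequality, x must be less than 177 + 434 = 611 and greater than |177 − 434| = 257.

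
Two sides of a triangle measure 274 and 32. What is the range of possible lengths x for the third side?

242 < x < 306

By the triangle inequality, x must be less than 274 + 32 = 306 and greater than |274 − 32| = 242.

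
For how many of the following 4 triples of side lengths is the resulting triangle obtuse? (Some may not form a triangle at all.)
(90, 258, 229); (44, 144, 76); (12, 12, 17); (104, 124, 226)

3

(90,258,229): 90²+229² = 60541 < 66564 = 258² → obtuse
(44,144,76): 44+76 ≤ 144, not a triangle
(12,12,17): 12²+12² = 288 < 289 = 17² → obtuse
(104,124,226): 104²+124² = 26192 < 51076 = 226² → obtuse
3 of the 4 are obtuse.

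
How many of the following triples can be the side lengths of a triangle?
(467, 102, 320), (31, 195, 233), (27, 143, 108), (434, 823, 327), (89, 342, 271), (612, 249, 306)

(102,320,467): 102+320 ≤ 467 → not valid
(31,195,233): 31+195 ≤ 233 → not valid
(27,108,143): 27+108 ≤ 143 → not valid
(327,434,823): 327+434 ≤ 823 → not valid
(89,271,342): 89+271 > 342 → valid
(249,306,612): 249+306 ≤ 612 → not valid
1 of the 6 triples forms a triangle.

1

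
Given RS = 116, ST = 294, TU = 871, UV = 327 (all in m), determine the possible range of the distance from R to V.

The maximum is all hops collinear in one direction: 116 + 294 + 871 + 327 = 1608.
The longest hop is 871; the others sum to 737. Folding the others back against it leaves at least 871 − 737 = 134.

134 ≤ RV ≤ 1608 m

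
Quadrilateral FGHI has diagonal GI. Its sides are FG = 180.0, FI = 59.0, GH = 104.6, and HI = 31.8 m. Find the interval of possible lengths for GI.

121.0 < GI < 136.4

From triangle FGI: |180.0 − 59.0| < GI < 180.0 + 59.0, i.e. 121.0 < GI < 239.0.
From triangle HGI: 72.8 < GI < 136.4.
Both must hold, so GI lies in the intersection.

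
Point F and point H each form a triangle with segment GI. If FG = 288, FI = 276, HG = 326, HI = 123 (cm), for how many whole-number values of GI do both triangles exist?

245

From triangle FGI: 12 < GI < 564.
From triangle HGI: 203 < GI < 449.
Intersection: 203 < GI < 449, so integers 204 through 448: 245 values.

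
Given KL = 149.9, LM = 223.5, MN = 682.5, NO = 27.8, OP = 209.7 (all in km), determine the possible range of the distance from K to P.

The maximum is all hops collinear in one direction: 149.9 + 223.5 + 682.5 + 27.8 + 209.7 = 1293.4.
The longest hop is 682.5; the others sum to 610.9. Folding the others back against it leaves at least 682.5 − 610.9 = 71.6.

71.6 ≤ KP ≤ 1293.4 km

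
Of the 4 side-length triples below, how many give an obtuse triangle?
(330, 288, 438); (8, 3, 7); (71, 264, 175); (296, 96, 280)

1

(330,288,438): 288²+330² = 191844 = 438² → right
(8,3,7): 3²+7² = 58 < 64 = 8² → obtuse
(71,264,175): 71+175 ≤ 264, not a triangle
(296,96,280): 96²+280² = 87616 = 296² → right
1 of the 4 is obtuse.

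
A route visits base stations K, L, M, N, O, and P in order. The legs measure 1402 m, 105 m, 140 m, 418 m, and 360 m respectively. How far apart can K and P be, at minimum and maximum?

The maximum is all hops collinear in one direction: 1402 + 105 + 140 + 418 + 360 = 2425.
The longest hop is 1402; the others sum to 1023. Folding the others back against it leaves at least 1402 − 1023 = 379.

379 ≤ KP ≤ 2425 m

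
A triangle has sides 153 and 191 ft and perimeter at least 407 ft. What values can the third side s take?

Triangle inequality alone gives 38 < s < 344.
The perimeter condition gives s ≥ 407 − 153 − 191 = 63.
Intersecting the two: 63 ≤ s < 344.

63 ≤ s < 344 ft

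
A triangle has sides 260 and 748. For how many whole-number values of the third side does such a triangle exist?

The third side lies in the open interval (488, 1008).
Integers from 489 to 1007 inclusive: 1007 − 489 + 1 = 519.

519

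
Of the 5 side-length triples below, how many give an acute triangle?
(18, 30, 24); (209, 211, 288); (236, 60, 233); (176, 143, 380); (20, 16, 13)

3

(18,30,24): 18²+24² = 900 = 30² → right
(209,211,288): 209²+211² = 88202 > 82944 = 288² → acute
(236,60,233): 60²+233² = 57889 > 55696 = 236² → acute
(176,143,380): 143+176 ≤ 380, not a triangle
(20,16,13): 13²+16² = 425 > 400 = 20² → acute
3 of the 5 are acute.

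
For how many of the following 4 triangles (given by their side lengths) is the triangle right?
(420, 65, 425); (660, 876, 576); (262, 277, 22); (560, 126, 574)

3

(420,65,425): 65²+420² = 180625 = 425² → right
(660,876,576): 576²+660² = 767376 = 876² → right
(262,277,22): 22²+262² = 69128 < 76729 = 277² → obtuse
(560,126,574): 126²+560² = 329476 = 574² → right
3 of the 4 are right.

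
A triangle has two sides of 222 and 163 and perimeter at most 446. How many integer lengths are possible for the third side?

Triangle inequality: 59 < x < 385. Perimeter ≤ 446 gives x ≤ 446 − 222 − 163 = 61.
So 59 < x ≤ 61; integers 60 through 61: 2 values.

2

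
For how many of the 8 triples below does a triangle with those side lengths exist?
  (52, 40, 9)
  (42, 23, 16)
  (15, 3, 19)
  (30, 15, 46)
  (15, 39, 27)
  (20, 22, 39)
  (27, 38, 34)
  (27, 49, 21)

(9,40,52): 9+40 ≤ 52 → not valid
(16,23,42): 16+23 ≤ 42 → not valid
(3,15,19): 3+15 ≤ 19 → not valid
(15,30,46): 15+30 ≤ 46 → not valid
(15,27,39): 15+27 > 39 → valid
(20,22,39): 20+22 > 39 → valid
(27,34,38): 27+34 > 38 → valid
(21,27,49): 21+27 ≤ 49 → not valid
3 of the 8 triples form a triangle.

3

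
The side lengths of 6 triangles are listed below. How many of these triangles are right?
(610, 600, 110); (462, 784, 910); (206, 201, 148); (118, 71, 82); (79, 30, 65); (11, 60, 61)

3

(610,600,110): 110²+600² = 372100 = 610² → right
(462,784,910): 462²+784² = 828100 = 910² → right
(206,201,148): 148²+201² = 62305 > 42436 = 206² → acute
(118,71,82): 71²+82² = 11765 < 13924 = 118² → obtuse
(79,30,65): 30²+65² = 5125 < 6241 = 79² → obtuse
(11,60,61): 11²+60² = 3721 = 61² → right
3 of the 6 are right.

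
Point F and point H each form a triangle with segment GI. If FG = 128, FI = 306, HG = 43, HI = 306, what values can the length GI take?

263 < GI < 349

From triangle FGI: |128 − 306| < GI < 128 + 306, i.e. 178 < GI < 434.
From triangle HGI: 263 < GI < 349.
Both must hold, so GI lies in the intersection.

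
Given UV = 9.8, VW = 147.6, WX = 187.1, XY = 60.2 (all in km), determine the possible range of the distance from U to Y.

The maximum is all hops collinear in one direction: 9.8 + 147.6 + 187.1 + 60.2 = 404.7.
The longest hop is 187.1; the others sum to 217.6. Since 187.1 ≤ 217.6, the path can fold back on itself completely, so the minimum distance is 0.

0 ≤ UY ≤ 404.7 km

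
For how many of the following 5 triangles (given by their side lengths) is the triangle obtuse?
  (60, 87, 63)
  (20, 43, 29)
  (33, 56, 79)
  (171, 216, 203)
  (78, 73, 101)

(60,87,63): 60²+63² = 7569 = 87² → right
(20,43,29): 20²+29² = 1241 < 1849 = 43² → obtuse
(33,56,79): 33²+56² = 4225 < 6241 = 79² → obtuse
(171,216,203): 171²+203² = 70450 > 46656 = 216² → acute
(78,73,101): 73²+78² = 11413 > 10201 = 101² → acute
2 of the 5 are obtuse.

2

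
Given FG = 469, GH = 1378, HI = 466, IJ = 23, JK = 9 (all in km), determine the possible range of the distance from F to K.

411 ≤ FK ≤ 2345 km

The maximum is all hops collinear in one direction: 469 + 1378 + 466 + 23 + 9 = 2345.
The longest hop is 1378; the others sum to 967. Folding the others back against it leaves at least 1378 − 967 = 411.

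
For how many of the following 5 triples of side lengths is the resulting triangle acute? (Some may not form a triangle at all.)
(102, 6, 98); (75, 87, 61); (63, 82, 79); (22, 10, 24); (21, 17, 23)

4

(102,6,98): 6²+98² = 9640 < 10404 = 102² → obtuse
(75,87,61): 61²+75² = 9346 > 7569 = 87² → acute
(63,82,79): 63²+79² = 10210 > 6724 = 82² → acute
(22,10,24): 10²+22² = 584 > 576 = 24² → acute
(21,17,23): 17²+21² = 730 > 529 = 23² → acute
4 of the 5 are acute.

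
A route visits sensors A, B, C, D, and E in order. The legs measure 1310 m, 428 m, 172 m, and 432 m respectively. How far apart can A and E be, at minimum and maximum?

278 ≤ AE ≤ 2342 m

The maximum is all hops collinear in one direction: 1310 + 428 + 172 + 432 = 2342.
The longest hop is 1310; the others sum to 1032. Folding the others back against it leaves at least 1310 − 1032 = 278.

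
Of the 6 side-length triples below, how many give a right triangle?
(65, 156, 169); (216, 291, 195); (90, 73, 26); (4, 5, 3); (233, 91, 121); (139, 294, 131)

3

(65,156,169): 65²+156² = 28561 = 169² → right
(216,291,195): 195²+216² = 84681 = 291² → right
(90,73,26): 26²+73² = 6005 < 8100 = 90² → obtuse
(4,5,3): 3²+4² = 25 = 5² → right
(233,91,121): 91+121 ≤ 233, not a triangle
(139,294,131): 131+139 ≤ 294, not a triangle
3 of the 6 are right.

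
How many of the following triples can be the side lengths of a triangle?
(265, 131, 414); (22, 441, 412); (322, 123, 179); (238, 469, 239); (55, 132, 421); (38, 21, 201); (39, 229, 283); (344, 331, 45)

2

(131,265,414): 131+265 ≤ 414 → not valid
(22,412,441): 22+412 ≤ 441 → not valid
(123,179,322): 123+179 ≤ 322 → not valid
(238,239,469): 238+239 > 469 → valid
(55,132,421): 55+132 ≤ 421 → not valid
(21,38,201): 21+38 ≤ 201 → not valid
(39,229,283): 39+229 ≤ 283 → not valid
(45,331,344): 45+331 > 344 → valid
2 of the 8 triples form a triangle.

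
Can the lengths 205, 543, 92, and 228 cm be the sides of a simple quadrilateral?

For a quadrilateral, each side must be shorter than the sum of the others.
Here the longest side is 543, but the remaining 3 sides sum to only 525.

No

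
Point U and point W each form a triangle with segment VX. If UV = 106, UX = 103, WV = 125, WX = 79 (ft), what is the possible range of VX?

From triangle UVX: |106 − 103| < VX < 106 + 103, i.e. 3 < VX < 209.
From triangle WVX: 46 < VX < 204.
Both must hold, so VX lies in the intersection.

46 < VX < 204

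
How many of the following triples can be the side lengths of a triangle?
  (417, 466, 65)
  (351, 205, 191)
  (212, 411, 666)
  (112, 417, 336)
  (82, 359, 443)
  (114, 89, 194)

4

(65,417,466): 65+417 > 466 → valid
(191,205,351): 191+205 > 351 → valid
(212,411,666): 212+411 ≤ 666 → not valid
(112,336,417): 112+336 > 417 → valid
(82,359,443): 82+359 ≤ 443 → not valid
(89,114,194): 89+114 > 194 → valid
4 of the 6 triples form a triangle.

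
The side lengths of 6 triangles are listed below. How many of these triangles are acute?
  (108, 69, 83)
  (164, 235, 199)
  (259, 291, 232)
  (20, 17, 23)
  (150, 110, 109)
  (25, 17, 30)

5

(108,69,83): 69²+83² = 11650 < 11664 = 108² → obtuse
(164,235,199): 164²+199² = 66497 > 55225 = 235² → acute
(259,291,232): 232²+259² = 120905 > 84681 = 291² → acute
(20,17,23): 17²+20² = 689 > 529 = 23² → acute
(150,110,109): 109²+110² = 23981 > 22500 = 150² → acute
(25,17,30): 17²+25² = 914 > 900 = 30² → acute
5 of the 6 are acute.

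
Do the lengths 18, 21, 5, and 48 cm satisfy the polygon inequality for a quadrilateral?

No

For a quadrilateral, each side must be shorter than the sum of the others.
Here the longest side is 48, but the remaining 3 sides sum to only 44.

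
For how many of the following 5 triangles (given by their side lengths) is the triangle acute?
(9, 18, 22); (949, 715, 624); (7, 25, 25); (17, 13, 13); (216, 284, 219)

(9,18,22): 9²+18² = 405 < 484 = 22² → obtuse
(949,715,624): 624²+715² = 900601 = 949² → right
(7,25,25): 7²+25² = 674 > 625 = 25² → acute
(17,13,13): 13²+13² = 338 > 289 = 17² → acute
(216,284,219): 216²+219² = 94617 > 80656 = 284² → acute
3 of the 5 are acute.

3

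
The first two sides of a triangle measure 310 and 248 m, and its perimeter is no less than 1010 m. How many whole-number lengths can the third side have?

Triangle inequality: 62 < x < 558. Perimeter ≥ 1010 gives x ≥ 1010 − 310 − 248 = 452.
So 452 ≤ x < 558; integers 452 through 557: 106 values.

106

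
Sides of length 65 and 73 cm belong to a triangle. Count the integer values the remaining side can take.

The third side lies in the open interval (8, 138).
Integers from 9 to 137 inclusive: 137 − 9 + 1 = 129.

129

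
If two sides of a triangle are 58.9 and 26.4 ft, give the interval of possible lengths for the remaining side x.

By the triangle inequality, x must be less than 58.9 + 26.4 = 85.3 and greater than |58.9 − 26.4| = 32.5.

32.5 < x < 85.3 (ft)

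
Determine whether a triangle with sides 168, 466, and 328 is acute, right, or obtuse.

Compare the square of the longest side to the sum of squares of the other two: 168² + 328² = 135808 < 217156 = 466².

obtuse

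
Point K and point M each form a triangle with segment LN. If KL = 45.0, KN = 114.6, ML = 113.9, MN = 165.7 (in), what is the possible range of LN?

69.6 < LN < 159.6

From triangle KLN: |45.0 − 114.6| < LN < 45.0 + 114.6, i.e. 69.6 < LN < 159.6.
From triangle MLN: 51.8 < LN < 279.6.
Both must hold, so LN lies in the intersection.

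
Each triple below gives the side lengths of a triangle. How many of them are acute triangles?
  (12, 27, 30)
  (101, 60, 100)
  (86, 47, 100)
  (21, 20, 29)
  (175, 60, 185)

1

(12,27,30): 12²+27² = 873 < 900 = 30² → obtuse
(101,60,100): 60²+100² = 13600 > 10201 = 101² → acute
(86,47,100): 47²+86² = 9605 < 10000 = 100² → obtuse
(21,20,29): 20²+21² = 841 = 29² → right
(175,60,185): 60²+175² = 34225 = 185² → right
1 of the 5 is acute.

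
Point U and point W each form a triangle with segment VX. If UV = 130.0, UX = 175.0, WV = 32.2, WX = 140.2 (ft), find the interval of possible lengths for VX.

108.0 < VX < 172.4

From triangle UVX: |130.0 − 175.0| < VX < 130.0 + 175.0, i.e. 45.0 < VX < 305.0.
From triangle WVX: 108.0 < VX < 172.4.
Both must hold, so VX lies in the intersection.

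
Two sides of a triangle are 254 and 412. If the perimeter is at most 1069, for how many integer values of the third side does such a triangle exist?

245

Triangle inequality: 158 < x < 666. Perimeter ≤ 1069 gives x ≤ 1069 − 254 − 412 = 403.
So 158 < x ≤ 403; integers 159 through 403: 245 values.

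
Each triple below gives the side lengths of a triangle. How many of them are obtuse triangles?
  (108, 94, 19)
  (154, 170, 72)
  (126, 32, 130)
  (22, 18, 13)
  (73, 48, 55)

1

(108,94,19): 19²+94² = 9197 < 11664 = 108² → obtuse
(154,170,72): 72²+154² = 28900 = 170² → right
(126,32,130): 32²+126² = 16900 = 130² → right
(22,18,13): 13²+18² = 493 > 484 = 22² → acute
(73,48,55): 48²+55² = 5329 = 73² → right
1 of the 5 is obtuse.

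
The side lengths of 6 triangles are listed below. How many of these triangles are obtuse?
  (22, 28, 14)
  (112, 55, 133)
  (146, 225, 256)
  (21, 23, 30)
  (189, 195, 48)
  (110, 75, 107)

2

(22,28,14): 14²+22² = 680 < 784 = 28² → obtuse
(112,55,133): 55²+112² = 15569 < 17689 = 133² → obtuse
(146,225,256): 146²+225² = 71941 > 65536 = 256² → acute
(21,23,30): 21²+23² = 970 > 900 = 30² → acute
(189,195,48): 48²+189² = 38025 = 195² → right
(110,75,107): 75²+107² = 17074 > 12100 = 110² → acute
2 of the 6 are obtuse.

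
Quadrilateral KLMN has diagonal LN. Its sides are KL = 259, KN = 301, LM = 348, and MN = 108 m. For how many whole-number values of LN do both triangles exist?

From triangle KLN: 42 < LN < 560.
From triangle MLN: 240 < LN < 456.
Intersection: 240 < LN < 456, so integers 241 through 455: 215 values.

215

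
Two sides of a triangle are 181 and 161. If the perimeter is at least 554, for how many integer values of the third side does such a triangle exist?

Triangle inequality: 20 < x < 342. Perimeter ≥ 554 gives x ≥ 554 − 181 − 161 = 212.
So 212 ≤ x < 342; integers 212 through 341: 130 values.

130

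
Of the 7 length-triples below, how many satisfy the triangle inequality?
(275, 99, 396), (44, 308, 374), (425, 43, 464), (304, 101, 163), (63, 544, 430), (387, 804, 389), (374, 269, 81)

(99,275,396): 99+275 ≤ 396 → not valid
(44,308,374): 44+308 ≤ 374 → not valid
(43,425,464): 43+425 > 464 → valid
(101,163,304): 101+163 ≤ 304 → not valid
(63,430,544): 63+430 ≤ 544 → not valid
(387,389,804): 387+389 ≤ 804 → not valid
(81,269,374): 81+269 ≤ 374 → not valid
1 of the 7 triples forms a triangle.

1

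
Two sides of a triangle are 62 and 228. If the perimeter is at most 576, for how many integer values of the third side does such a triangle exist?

120

Triangle inequality: 166 < x < 290. Perimeter ≤ 576 gives x ≤ 576 − 62 − 228 = 286.
So 166 < x ≤ 286; integers 167 through 286: 120 values.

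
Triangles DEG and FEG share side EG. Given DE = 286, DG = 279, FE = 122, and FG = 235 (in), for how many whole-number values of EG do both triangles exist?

243

From triangle DEG: 7 < EG < 565.
From triangle FEG: 113 < EG < 357.
Intersection: 113 < EG < 357, so integers 114 through 356: 243 values.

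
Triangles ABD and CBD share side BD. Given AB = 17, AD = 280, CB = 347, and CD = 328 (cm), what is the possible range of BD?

From triangle ABD: |17 − 280| < BD < 17 + 280, i.e. 263 < BD < 297.
From triangle CBD: 19 < BD < 675.
Both must hold, so BD lies in the intersection.

263 < BD < 297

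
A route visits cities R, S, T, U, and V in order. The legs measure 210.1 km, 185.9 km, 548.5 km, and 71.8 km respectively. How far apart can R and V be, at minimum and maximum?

The maximum is all hops collinear in one direction: 210.1 + 185.9 + 548.5 + 71.8 = 1016.3.
The longest hop is 548.5; the others sum to 467.8. Folding the others back against it leaves at least 548.5 − 467.8 = 80.7.

80.7 ≤ RV ≤ 1016.3 km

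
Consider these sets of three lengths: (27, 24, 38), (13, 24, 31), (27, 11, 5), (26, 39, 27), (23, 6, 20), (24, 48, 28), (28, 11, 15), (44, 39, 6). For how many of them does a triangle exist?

6

(24,27,38): 24+27 > 38 → valid
(13,24,31): 13+24 > 31 → valid
(5,11,27): 5+11 ≤ 27 → not valid
(26,27,39): 26+27 > 39 → valid
(6,20,23): 6+20 > 23 → valid
(24,28,48): 24+28 > 48 → valid
(11,15,28): 11+15 ≤ 28 → not valid
(6,39,44): 6+39 > 44 → valid
6 of the 8 triples form a triangle.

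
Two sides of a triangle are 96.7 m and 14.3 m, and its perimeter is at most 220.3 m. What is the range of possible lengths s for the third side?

82.4 < s ≤ 109.3 m

Triangle inequality alone gives 82.4 < s < 111.0.
The perimeter condition gives s ≤ 220.3 − 96.7 − 14.3 = 109.3.
Intersecting the two: 82.4 < s ≤ 109.3.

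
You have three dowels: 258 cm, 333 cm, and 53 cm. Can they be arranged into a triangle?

The longest side is 333, but the other two sum to only 311.
311 < 333, so the triangle inequality fails.

No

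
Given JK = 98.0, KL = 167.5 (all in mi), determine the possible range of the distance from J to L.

By the triangle inequality, |98.0 − 167.5| ≤ JL ≤ 98.0 + 167.5.

69.5 ≤ JL ≤ 265.5 mi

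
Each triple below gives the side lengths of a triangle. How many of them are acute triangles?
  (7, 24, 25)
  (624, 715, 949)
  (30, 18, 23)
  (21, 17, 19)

1

(7,24,25): 7²+24² = 625 = 25² → right
(624,715,949): 624²+715² = 900601 = 949² → right
(30,18,23): 18²+23² = 853 < 900 = 30² → obtuse
(21,17,19): 17²+19² = 650 > 441 = 21² → acute
1 of the 4 is acute.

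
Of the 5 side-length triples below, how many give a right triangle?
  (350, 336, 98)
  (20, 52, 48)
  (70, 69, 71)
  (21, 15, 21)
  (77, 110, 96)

(350,336,98): 98²+336² = 122500 = 350² → right
(20,52,48): 20²+48² = 2704 = 52² → right
(70,69,71): 69²+70² = 9661 > 5041 = 71² → acute
(21,15,21): 15²+21² = 666 > 441 = 21² → acute
(77,110,96): 77²+96² = 15145 > 12100 = 110² → acute
2 of the 5 are right.

2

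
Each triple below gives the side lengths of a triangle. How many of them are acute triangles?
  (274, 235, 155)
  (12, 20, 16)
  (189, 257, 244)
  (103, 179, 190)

3

(274,235,155): 155²+235² = 79250 > 75076 = 274² → acute
(12,20,16): 12²+16² = 400 = 20² → right
(189,257,244): 189²+244² = 95257 > 66049 = 257² → acute
(103,179,190): 103²+179² = 42650 > 36100 = 190² → acute
3 of the 4 are acute.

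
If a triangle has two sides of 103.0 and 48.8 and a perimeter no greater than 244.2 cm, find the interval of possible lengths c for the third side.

Triangle inequality alone gives 54.2 < c < 151.8.
The perimeter condition gives c ≤ 244.2 − 103.0 − 48.8 = 92.4.
Intersecting the two: 54.2 < c ≤ 92.4.

54.2 < c ≤ 92.4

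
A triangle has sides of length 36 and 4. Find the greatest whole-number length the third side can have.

39

The third side must be strictly less than 36 + 4 = 40.
The largest integer below 40 is 39.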